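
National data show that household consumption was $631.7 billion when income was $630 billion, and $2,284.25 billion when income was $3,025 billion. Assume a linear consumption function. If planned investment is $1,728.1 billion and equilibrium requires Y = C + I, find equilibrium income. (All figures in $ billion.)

Y = 6210

MPC = (2284.25 − 631.7)/(3025 − 630) = 1652.55/2395 = 0.69
a = 631.7 − 0.69(630) = 197
Equilibrium: Y = 197 + 0.69Y + 1728.1
0.31Y = 1925.1, so Y = 1925.1/0.31 = 6210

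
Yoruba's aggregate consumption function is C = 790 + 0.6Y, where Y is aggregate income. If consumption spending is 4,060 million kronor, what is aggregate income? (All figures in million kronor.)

790 + 0.6Y = 4060
0.6Y = 3270, so Y = 3270/0.6 = 5450

Y = 5450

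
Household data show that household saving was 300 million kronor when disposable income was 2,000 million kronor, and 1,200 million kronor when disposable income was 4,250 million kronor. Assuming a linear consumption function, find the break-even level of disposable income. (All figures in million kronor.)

Y = 1250

MPS = ΔS/ΔY = (1200 − 300)/(4250 − 2000) = 900/2250 = 0.4
MPC = 1 − MPS = 0.6
From S(2000) = 300: −a + 0.4(2000) = 300, so a = 800 − 300 = 500
Break-even (S = 0): Y = a/MPS = 500/0.4 = 1250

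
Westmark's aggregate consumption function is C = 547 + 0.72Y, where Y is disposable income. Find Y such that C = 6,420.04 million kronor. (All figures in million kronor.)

547 + 0.72Y = 6420.04
0.72Y = 5873.04, so Y = 5873.04/0.72 = 8157

Y = 8157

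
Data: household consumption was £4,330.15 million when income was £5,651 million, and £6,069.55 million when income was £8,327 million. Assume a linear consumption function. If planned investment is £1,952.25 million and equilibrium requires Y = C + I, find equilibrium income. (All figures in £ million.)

MPC = (6069.55 − 4330.15)/(8327 − 5651) = 1739.4/2676 = 0.65
a = 4330.15 − 0.65(5651) = 657
Equilibrium: Y = 657 + 0.65Y + 1952.25
0.35Y = 2609.25, so Y = 2609.25/0.35 = 7455

Y = 7455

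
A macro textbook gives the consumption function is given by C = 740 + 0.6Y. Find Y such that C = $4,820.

740 + 0.6Y = 4820
0.6Y = 4080, so Y = 4080/0.6 = 6800

Y = 6800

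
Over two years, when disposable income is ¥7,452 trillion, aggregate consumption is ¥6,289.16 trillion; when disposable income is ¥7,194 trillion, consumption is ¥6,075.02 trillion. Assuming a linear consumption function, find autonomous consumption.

a = 104

MPC = ΔC/ΔY = (6289.16 − 6075.02)/(7452 − 7194) = 214.14/258 = 0.83
a = C − MPC·Y = 6075.02 − 0.83(7194) = 6075.02 − 5971.02 = 104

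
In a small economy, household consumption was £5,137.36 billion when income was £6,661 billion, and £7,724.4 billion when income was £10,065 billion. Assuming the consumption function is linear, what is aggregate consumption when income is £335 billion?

C = 329.6

MPC = (7724.4 − 5137.36)/(10065 − 6661) = 2587.04/3404 = 0.76
a = 5137.36 − 0.76(6661) = 5137.36 − 5062.36 = 75
C = 75 + 0.76(335) = 75 + 254.6 = 329.6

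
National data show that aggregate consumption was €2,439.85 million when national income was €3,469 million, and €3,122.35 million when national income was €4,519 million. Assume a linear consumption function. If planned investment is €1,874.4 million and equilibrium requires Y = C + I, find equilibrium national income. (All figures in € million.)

MPC = (3122.35 − 2439.85)/(4519 − 3469) = 682.5/1050 = 0.65
a = 2439.85 − 0.65(3469) = 185
Equilibrium: Y = 185 + 0.65Y + 1874.4
0.35Y = 2059.4, so Y = 2059.4/0.35 = 5884

Y = 5884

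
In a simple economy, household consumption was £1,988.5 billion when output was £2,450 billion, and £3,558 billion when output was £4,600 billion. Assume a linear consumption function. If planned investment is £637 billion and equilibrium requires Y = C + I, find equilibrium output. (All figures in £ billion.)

Y = 3100

MPC = (3558 − 1988.5)/(4600 − 2450) = 1569.5/2150 = 0.73
a = 1988.5 − 0.73(2450) = 200
Equilibrium: Y = 200 + 0.73Y + 637
0.27Y = 837, so Y = 837/0.27 = 3100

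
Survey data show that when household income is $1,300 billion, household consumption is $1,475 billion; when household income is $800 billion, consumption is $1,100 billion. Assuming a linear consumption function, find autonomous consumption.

a = 500

MPC = ΔC/ΔY = (1475 − 1100)/(1300 − 800) = 375/500 = 0.75
a = C − MPC·Y = 1100 − 0.75(800) = 1100 − 600 = 500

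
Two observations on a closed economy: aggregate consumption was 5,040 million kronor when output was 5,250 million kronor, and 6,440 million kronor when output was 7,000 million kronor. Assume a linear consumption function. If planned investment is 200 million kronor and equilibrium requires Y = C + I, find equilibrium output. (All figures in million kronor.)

Y = 5200

MPC = (6440 − 5040)/(7000 − 5250) = 1400/1750 = 0.8
a = 5040 − 0.8(5250) = 840
Equilibrium: Y = 840 + 0.8Y + 200
0.2Y = 1040, so Y = 1040/0.2 = 5200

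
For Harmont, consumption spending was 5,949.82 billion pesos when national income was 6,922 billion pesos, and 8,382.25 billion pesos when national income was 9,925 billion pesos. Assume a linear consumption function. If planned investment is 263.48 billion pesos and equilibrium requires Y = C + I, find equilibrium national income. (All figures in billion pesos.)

Y = 3192

MPC = (8382.25 − 5949.82)/(9925 − 6922) = 2432.43/3003 = 0.81
a = 5949.82 − 0.81(6922) = 343
Equilibrium: Y = 343 + 0.81Y + 263.48
0.19Y = 606.48, so Y = 606.48/0.19 = 3192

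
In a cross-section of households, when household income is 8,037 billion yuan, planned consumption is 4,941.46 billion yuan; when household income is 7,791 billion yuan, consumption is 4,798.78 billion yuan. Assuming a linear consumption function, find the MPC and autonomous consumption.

MPC = ΔC/ΔY = (4941.46 − 4798.78)/(8037 − 7791) = 142.68/246 = 0.58
a = C − MPC·Y = 4798.78 − 0.58(7791) = 4798.78 − 4518.78 = 280

MPC = 0.58; a = 280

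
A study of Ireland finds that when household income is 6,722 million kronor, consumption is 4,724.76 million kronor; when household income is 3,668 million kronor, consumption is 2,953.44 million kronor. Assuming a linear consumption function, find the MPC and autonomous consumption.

MPC = ΔC/ΔY = (4724.76 − 2953.44)/(6722 − 3668) = 1771.32/3054 = 0.58
a = C − MPC·Y = 2953.44 − 0.58(3668) = 2953.44 − 2127.44 = 826

MPC = 0.58; a = 826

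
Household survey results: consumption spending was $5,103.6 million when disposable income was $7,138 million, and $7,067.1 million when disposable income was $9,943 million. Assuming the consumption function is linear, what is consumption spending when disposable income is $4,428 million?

C = 3206.6

MPC = (7067.1 − 5103.6)/(9943 − 7138) = 1963.5/2805 = 0.7
a = 5103.6 − 0.7(7138) = 5103.6 − 4996.6 = 107
C = 107 + 0.7(4428) = 107 + 3099.6 = 3206.6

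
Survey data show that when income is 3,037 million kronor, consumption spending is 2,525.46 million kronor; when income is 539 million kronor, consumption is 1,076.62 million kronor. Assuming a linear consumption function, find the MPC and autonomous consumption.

MPC = ΔC/ΔY = (2525.46 − 1076.62)/(3037 − 539) = 1448.84/2498 = 0.58
a = C − MPC·Y = 1076.62 − 0.58(539) = 1076.62 − 312.62 = 764

MPC = 0.58; a = 764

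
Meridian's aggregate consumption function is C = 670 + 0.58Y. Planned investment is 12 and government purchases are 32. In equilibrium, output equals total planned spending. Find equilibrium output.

Y = C + I + G = 670 + 0.58Y + 12 + 32
Y − 0.58Y = 714
0.42Y = 714, so Y = 714/0.42 = 1700

Y = 1700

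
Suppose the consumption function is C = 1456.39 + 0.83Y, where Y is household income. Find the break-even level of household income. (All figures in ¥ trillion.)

At break-even, C = Y: 1456.39 + 0.83Y = Y
0.17Y = 1456.39, so Y = 1456.39/0.17 = 8567

Y = 8567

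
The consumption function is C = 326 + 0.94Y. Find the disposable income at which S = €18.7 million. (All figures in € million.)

Y = 5745

S = Y − C = -326 + 0.06Y
-326 + 0.06Y = 18.7, so 0.06Y = 344.7 and Y = 5745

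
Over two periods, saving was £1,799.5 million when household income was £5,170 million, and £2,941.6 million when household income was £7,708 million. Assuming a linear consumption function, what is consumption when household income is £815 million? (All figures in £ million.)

C = 975.25

MPS = ΔS/ΔY = (2941.6 − 1799.5)/(7708 − 5170) = 1142.1/2538 = 0.45
MPC = 1 − MPS = 0.55
Autonomous saving = 1799.5 − 0.45(5170) = -527, so a = 527
C = 527 + 0.55(815) = 527 + 448.25 = 975.25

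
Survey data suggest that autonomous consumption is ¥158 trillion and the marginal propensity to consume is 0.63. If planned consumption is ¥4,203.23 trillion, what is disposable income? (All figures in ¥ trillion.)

158 + 0.63Y = 4203.23
0.63Y = 4045.23, so Y = 4045.23/0.63 = 6421

Y = 6421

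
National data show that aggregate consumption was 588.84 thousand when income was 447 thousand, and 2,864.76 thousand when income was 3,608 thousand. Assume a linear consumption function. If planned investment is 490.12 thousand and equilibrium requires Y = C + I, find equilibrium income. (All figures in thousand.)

MPC = (2864.76 − 588.84)/(3608 − 447) = 2275.92/3161 = 0.72
a = 588.84 − 0.72(447) = 267
Equilibrium: Y = 267 + 0.72Y + 490.12
0.28Y = 757.12, so Y = 757.12/0.28 = 2704

Y = 2704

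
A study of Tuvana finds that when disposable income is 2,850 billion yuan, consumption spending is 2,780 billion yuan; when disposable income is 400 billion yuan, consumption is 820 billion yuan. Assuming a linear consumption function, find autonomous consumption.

MPC = ΔC/ΔY = (2780 − 820)/(2850 − 400) = 1960/2450 = 0.8
a = C − MPC·Y = 820 − 0.8(400) = 820 − 320 = 500

a = 500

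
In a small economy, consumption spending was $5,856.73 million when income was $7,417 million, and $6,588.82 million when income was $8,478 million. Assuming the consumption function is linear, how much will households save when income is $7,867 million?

S = 1699.77

MPC = (6588.82 − 5856.73)/(8478 − 7417) = 732.09/1061 = 0.69
a = 5856.73 − 0.69(7417) = 5856.73 − 5117.73 = 739
C = 739 + 0.69(7867) = 6167.23
S = 7867 − 6167.23 = 1699.77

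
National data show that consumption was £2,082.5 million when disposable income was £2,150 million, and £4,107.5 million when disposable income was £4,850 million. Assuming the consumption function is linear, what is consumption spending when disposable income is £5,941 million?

C = 4925.75

MPC = (4107.5 − 2082.5)/(4850 − 2150) = 2025/2700 = 0.75
a = 2082.5 − 0.75(2150) = 2082.5 − 1612.5 = 470
C = 470 + 0.75(5941) = 470 + 4455.75 = 4925.75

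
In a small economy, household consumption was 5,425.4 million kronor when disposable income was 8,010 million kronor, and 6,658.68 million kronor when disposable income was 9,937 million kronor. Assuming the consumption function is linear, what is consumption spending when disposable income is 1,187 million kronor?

MPC = (6658.68 − 5425.4)/(9937 − 8010) = 1233.28/1927 = 0.64
a = 5425.4 − 0.64(8010) = 5425.4 − 5126.4 = 299
C = 299 + 0.64(1187) = 299 + 759.68 = 1058.68

C = 1058.68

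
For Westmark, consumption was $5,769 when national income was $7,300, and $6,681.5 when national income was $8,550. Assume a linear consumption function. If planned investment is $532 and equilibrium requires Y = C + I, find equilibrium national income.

Y = 3600

MPC = (6681.5 − 5769)/(8550 − 7300) = 912.5/1250 = 0.73
a = 5769 − 0.73(7300) = 440
Equilibrium: Y = 440 + 0.73Y + 532
0.27Y = 972, so Y = 972/0.27 = 3600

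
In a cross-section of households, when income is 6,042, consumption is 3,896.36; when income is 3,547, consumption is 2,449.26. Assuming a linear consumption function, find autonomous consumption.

MPC = ΔC/ΔY = (3896.36 − 2449.26)/(6042 − 3547) = 1447.1/2495 = 0.58
a = C − MPC·Y = 2449.26 − 0.58(3547) = 2449.26 − 2057.26 = 392

a = 392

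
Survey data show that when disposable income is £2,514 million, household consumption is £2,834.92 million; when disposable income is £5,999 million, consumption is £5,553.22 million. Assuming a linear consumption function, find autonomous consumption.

MPC = ΔC/ΔY = (5553.22 − 2834.92)/(5999 − 2514) = 2718.3/3485 = 0.78
a = C − MPC·Y = 2834.92 − 0.78(2514) = 2834.92 − 1960.92 = 874

a = 874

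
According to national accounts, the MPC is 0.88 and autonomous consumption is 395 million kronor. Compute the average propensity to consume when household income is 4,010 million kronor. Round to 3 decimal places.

C = 395 + 0.88(4010) = 3923.8
APC = C/Y = 3923.8/4010 = 0.979

APC = 0.979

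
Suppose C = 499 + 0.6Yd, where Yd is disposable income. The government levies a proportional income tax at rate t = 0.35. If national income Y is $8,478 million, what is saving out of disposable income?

Yd = (1 − 0.35)(8478) = 0.65(8478) = 5510.7
C = 499 + 0.6(5510.7) = 499 + 3306.42 = 3805.42
S = Yd − C = 5510.7 − 3805.42 = 1705.28

S = 1705.28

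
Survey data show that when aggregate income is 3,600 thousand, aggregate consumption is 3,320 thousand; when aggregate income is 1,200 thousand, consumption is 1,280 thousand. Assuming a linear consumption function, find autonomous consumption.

MPC = ΔC/ΔY = (3320 − 1280)/(3600 − 1200) = 2040/2400 = 0.85
a = C − MPC·Y = 1280 − 0.85(1200) = 1280 − 1020 = 260

a = 260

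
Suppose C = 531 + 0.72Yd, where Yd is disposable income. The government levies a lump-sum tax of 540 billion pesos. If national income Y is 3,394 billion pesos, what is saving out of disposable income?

Yd = Y − T = 3394 − 540 = 2854
C = 531 + 0.72(2854) = 531 + 2054.88 = 2585.88
S = Yd − C = 2854 − 2585.88 = 268.12

S = 268.12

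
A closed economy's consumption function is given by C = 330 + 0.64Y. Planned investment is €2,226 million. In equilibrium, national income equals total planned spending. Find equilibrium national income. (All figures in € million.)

Y = 7100

Y = C + I = 330 + 0.64Y + 2226
Y − 0.64Y = 2556
0.36Y = 2556, so Y = 2556/0.36 = 7100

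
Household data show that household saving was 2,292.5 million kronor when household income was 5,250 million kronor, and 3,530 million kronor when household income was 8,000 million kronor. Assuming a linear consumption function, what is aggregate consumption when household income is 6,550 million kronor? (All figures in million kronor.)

MPS = ΔS/ΔY = (3530 − 2292.5)/(8000 − 5250) = 1237.5/2750 = 0.45
MPC = 1 − MPS = 0.55
Autonomous saving = 2292.5 − 0.45(5250) = -70, so a = 70
C = 70 + 0.55(6550) = 70 + 3602.5 = 3672.5

C = 3672.5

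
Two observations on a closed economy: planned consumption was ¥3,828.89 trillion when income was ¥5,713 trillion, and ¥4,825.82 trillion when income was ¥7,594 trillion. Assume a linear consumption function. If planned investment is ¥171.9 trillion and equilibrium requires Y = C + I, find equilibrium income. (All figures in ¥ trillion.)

Y = 2070

MPC = (4825.82 − 3828.89)/(7594 − 5713) = 996.93/1881 = 0.53
a = 3828.89 − 0.53(5713) = 801
Equilibrium: Y = 801 + 0.53Y + 171.9
0.47Y = 972.9, so Y = 972.9/0.47 = 2070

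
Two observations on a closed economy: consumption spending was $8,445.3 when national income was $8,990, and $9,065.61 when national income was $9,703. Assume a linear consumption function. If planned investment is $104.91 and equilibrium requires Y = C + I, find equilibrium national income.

MPC = (9065.61 − 8445.3)/(9703 − 8990) = 620.31/713 = 0.87
a = 8445.3 − 0.87(8990) = 624
Equilibrium: Y = 624 + 0.87Y + 104.91
0.13Y = 728.91, so Y = 728.91/0.13 = 5607

Y = 5607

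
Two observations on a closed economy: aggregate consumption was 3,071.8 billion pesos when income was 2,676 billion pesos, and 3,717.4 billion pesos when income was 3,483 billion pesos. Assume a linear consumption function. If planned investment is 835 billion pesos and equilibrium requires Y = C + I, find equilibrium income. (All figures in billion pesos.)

Y = 8830

MPC = (3717.4 − 3071.8)/(3483 − 2676) = 645.6/807 = 0.8
a = 3071.8 − 0.8(2676) = 931
Equilibrium: Y = 931 + 0.8Y + 835
0.2Y = 1766, so Y = 1766/0.2 = 8830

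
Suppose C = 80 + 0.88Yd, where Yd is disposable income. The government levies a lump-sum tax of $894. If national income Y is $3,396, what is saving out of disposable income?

Yd = Y − T = 3396 − 894 = 2502
C = 80 + 0.88(2502) = 80 + 2201.76 = 2281.76
S = Yd − C = 2502 − 2281.76 = 220.24

S = 220.24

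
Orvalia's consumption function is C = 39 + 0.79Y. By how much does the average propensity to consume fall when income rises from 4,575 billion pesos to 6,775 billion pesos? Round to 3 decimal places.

At Y = 4575: C = 39 + 0.79(4575) = 3653.25, APC = 3653.25/4575 = 0.7985
At Y = 6775: C = 5391.25, APC = 5391.25/6775 = 0.7958
Fall in APC = 0.7985 − 0.7958 = 0.0027 ≈ 0.003

ΔAPC = 0.003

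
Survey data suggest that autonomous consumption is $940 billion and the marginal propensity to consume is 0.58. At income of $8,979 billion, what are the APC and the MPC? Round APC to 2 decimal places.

MPC = 0.58 (the slope of the consumption function)
C = 940 + 0.58(8979) = 6147.82, so APC = 6147.82/8979 = 0.68

APC = 0.68; MPC = 0.58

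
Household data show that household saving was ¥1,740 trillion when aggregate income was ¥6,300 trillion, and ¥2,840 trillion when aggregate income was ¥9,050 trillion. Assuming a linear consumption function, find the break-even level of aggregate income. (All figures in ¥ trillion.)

MPS = ΔS/ΔY = (2840 − 1740)/(9050 − 6300) = 1100/2750 = 0.4
MPC = 1 − MPS = 0.6
From S(6300) = 1740: −a + 0.4(6300) = 1740, so a = 2520 − 1740 = 780
Break-even (S = 0): Y = a/MPS = 780/0.4 = 1950

Y = 1950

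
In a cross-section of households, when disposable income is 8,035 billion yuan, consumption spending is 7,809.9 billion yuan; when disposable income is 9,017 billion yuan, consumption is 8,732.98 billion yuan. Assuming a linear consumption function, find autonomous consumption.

MPC = ΔC/ΔY = (8732.98 − 7809.9)/(9017 − 8035) = 923.08/982 = 0.94
a = C − MPC·Y = 7809.9 − 0.94(8035) = 7809.9 − 7552.9 = 257

a = 257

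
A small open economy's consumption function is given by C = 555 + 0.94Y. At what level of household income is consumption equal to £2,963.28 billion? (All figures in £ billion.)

Y = 2562

555 + 0.94Y = 2963.28
0.94Y = 2408.28, so Y = 2408.28/0.94 = 2562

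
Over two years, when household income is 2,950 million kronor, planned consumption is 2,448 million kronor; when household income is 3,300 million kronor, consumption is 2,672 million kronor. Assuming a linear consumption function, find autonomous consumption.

a = 560

MPC = ΔC/ΔY = (2672 − 2448)/(3300 − 2950) = 224/350 = 0.64
a = C − MPC·Y = 2448 − 0.64(2950) = 2448 − 1888 = 560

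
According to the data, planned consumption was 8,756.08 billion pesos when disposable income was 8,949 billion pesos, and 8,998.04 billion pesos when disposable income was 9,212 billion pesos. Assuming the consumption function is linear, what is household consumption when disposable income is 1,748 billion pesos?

C = 2131.16

MPC = (8998.04 − 8756.08)/(9212 − 8949) = 241.96/263 = 0.92
a = 8756.08 − 0.92(8949) = 8756.08 − 8233.08 = 523
C = 523 + 0.92(1748) = 523 + 1608.16 = 2131.16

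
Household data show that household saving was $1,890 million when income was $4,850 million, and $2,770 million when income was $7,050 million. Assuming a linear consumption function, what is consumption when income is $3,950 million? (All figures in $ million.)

C = 2420

MPS = ΔS/ΔY = (2770 − 1890)/(7050 − 4850) = 880/2200 = 0.4
MPC = 1 − MPS = 0.6
Autonomous saving = 1890 − 0.4(4850) = -50, so a = 50
C = 50 + 0.6(3950) = 50 + 2370 = 2420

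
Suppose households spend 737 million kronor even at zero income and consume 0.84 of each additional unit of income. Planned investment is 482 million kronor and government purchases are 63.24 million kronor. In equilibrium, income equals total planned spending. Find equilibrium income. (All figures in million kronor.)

Y = C + I + G = 737 + 0.84Y + 482 + 63.24
Y − 0.84Y = 1282.24
0.16Y = 1282.24, so Y = 1282.24/0.16 = 8014

Y = 8014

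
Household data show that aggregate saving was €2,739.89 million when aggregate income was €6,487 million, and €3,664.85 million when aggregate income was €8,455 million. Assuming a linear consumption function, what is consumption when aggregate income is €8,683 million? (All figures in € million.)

C = 4910.99

MPS = ΔS/ΔY = (3664.85 − 2739.89)/(8455 − 6487) = 924.96/1968 = 0.47
MPC = 1 − MPS = 0.53
Autonomous saving = 2739.89 − 0.47(6487) = -309, so a = 309
C = 309 + 0.53(8683) = 309 + 4601.99 = 4910.99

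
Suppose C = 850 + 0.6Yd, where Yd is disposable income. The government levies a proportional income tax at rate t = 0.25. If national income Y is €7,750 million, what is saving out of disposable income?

Yd = (1 − 0.25)(7750) = 0.75(7750) = 5812.5
C = 850 + 0.6(5812.5) = 850 + 3487.5 = 4337.5
S = Yd − C = 5812.5 − 4337.5 = 1475

S = 1475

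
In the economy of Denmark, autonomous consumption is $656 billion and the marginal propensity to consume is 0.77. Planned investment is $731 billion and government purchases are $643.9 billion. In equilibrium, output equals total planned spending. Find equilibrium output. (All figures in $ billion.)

Y = 8830

Y = C + I + G = 656 + 0.77Y + 731 + 643.9
Y − 0.77Y = 2030.9
0.23Y = 2030.9, so Y = 2030.9/0.23 = 8830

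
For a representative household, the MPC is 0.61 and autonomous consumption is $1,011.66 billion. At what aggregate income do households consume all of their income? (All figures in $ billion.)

Y = 2594

At break-even, C = Y: 1011.66 + 0.61Y = Y
0.39Y = 1011.66, so Y = 1011.66/0.39 = 2594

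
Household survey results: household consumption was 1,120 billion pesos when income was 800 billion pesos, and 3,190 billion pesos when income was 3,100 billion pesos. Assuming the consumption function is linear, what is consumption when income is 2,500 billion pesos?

C = 2650

MPC = (3190 − 1120)/(3100 − 800) = 2070/2300 = 0.9
a = 1120 − 0.9(800) = 1120 − 720 = 400
C = 400 + 0.9(2500) = 400 + 2250 = 2650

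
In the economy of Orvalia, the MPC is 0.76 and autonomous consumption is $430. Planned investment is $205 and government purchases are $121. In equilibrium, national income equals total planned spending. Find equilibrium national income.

Y = 3150

Y = C + I + G = 430 + 0.76Y + 205 + 121
Y − 0.76Y = 756
0.24Y = 756, so Y = 756/0.24 = 3150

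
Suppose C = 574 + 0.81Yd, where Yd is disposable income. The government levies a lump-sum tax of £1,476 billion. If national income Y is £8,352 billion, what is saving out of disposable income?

S = 732.44

Yd = Y − T = 8352 − 1476 = 6876
C = 574 + 0.81(6876) = 574 + 5569.56 = 6143.56
S = Yd − C = 6876 − 6143.56 = 732.44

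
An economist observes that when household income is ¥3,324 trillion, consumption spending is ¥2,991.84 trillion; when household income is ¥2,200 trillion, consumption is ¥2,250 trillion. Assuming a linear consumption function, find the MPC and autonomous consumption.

MPC = 0.66; a = 798

MPC = ΔC/ΔY = (2991.84 − 2250)/(3324 − 2200) = 741.84/1124 = 0.66
a = C − MPC·Y = 2250 − 0.66(2200) = 2250 − 1452 = 798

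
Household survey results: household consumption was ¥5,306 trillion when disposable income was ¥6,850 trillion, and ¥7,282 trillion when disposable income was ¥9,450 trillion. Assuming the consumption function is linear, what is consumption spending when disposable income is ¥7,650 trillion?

MPC = (7282 − 5306)/(9450 − 6850) = 1976/2600 = 0.76
a = 5306 − 0.76(6850) = 5306 − 5206 = 100
C = 100 + 0.76(7650) = 100 + 5814 = 5914

C = 5914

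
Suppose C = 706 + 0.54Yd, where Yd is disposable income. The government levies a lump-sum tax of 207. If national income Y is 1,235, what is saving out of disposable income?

S = -233.12

Yd = Y − T = 1235 − 207 = 1028
C = 706 + 0.54(1028) = 706 + 555.12 = 1261.12
S = Yd − C = 1028 − 1261.12 = -233.12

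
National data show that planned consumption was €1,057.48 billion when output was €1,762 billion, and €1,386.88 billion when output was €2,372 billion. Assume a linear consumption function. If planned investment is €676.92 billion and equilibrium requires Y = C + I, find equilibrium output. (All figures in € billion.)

MPC = (1386.88 − 1057.48)/(2372 − 1762) = 329.4/610 = 0.54
a = 1057.48 − 0.54(1762) = 106
Equilibrium: Y = 106 + 0.54Y + 676.92
0.46Y = 782.92, so Y = 782.92/0.46 = 1702

Y = 1702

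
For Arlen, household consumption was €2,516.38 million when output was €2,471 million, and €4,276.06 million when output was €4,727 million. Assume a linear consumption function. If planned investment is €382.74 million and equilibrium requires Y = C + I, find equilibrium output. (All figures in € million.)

Y = 4417

MPC = (4276.06 − 2516.38)/(4727 − 2471) = 1759.68/2256 = 0.78
a = 2516.38 − 0.78(2471) = 589
Equilibrium: Y = 589 + 0.78Y + 382.74
0.22Y = 971.74, so Y = 971.74/0.22 = 4417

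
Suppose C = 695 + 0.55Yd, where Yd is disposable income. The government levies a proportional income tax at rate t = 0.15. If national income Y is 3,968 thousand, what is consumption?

C = 2550.04

Yd = (1 − 0.15)(3968) = 0.85(3968) = 3372.8
C = 695 + 0.55(3372.8) = 695 + 1855.04 = 2550.04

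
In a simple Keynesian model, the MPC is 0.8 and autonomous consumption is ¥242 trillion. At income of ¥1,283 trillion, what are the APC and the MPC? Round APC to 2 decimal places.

APC = 0.99; MPC = 0.8

MPC = 0.8 (the slope of the consumption function)
C = 242 + 0.8(1283) = 1268.4, so APC = 1268.4/1283 = 0.99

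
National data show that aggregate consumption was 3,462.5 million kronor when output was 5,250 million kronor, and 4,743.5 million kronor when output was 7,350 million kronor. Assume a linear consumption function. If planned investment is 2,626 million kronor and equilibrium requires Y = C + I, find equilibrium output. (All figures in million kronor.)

MPC = (4743.5 − 3462.5)/(7350 − 5250) = 1281/2100 = 0.61
a = 3462.5 − 0.61(5250) = 260
Equilibrium: Y = 260 + 0.61Y + 2626
0.39Y = 2886, so Y = 2886/0.39 = 7400

Y = 7400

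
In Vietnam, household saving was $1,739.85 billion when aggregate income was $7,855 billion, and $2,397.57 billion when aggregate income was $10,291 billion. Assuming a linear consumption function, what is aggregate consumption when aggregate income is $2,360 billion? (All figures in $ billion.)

C = 2103.8

MPS = ΔS/ΔY = (2397.57 − 1739.85)/(10291 − 7855) = 657.72/2436 = 0.27
MPC = 1 − MPS = 0.73
Autonomous saving = 1739.85 − 0.27(7855) = -381, so a = 381
C = 381 + 0.73(2360) = 381 + 1722.8 = 2103.8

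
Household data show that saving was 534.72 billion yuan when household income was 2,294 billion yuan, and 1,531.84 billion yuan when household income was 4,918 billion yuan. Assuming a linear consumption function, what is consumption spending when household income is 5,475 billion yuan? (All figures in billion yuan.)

C = 3731.5

MPS = ΔS/ΔY = (1531.84 − 534.72)/(4918 − 2294) = 997.12/2624 = 0.38
MPC = 1 − MPS = 0.62
Autonomous saving = 534.72 − 0.38(2294) = -337, so a = 337
C = 337 + 0.62(5475) = 337 + 3394.5 = 3731.5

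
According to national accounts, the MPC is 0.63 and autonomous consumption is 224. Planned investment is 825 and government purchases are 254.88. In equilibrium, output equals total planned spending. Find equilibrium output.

Y = C + I + G = 224 + 0.63Y + 825 + 254.88
Y − 0.63Y = 1303.88
0.37Y = 1303.88, so Y = 1303.88/0.37 = 3524

Y = 3524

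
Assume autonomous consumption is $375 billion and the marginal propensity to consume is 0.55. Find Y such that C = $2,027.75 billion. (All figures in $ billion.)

375 + 0.55Y = 2027.75
0.55Y = 1652.75, so Y = 1652.75/0.55 = 3005

Y = 3005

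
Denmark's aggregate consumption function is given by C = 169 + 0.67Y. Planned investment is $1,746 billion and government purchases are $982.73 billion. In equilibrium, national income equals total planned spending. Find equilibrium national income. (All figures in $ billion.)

Y = 8781

Y = C + I + G = 169 + 0.67Y + 1746 + 982.73
Y − 0.67Y = 2897.73
0.33Y = 2897.73, so Y = 2897.73/0.33 = 8781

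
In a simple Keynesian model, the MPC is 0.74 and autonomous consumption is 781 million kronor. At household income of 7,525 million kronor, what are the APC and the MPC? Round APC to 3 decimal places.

MPC = 0.74 (the slope of the consumption function)
C = 781 + 0.74(7525) = 6349.5, so APC = 6349.5/7525 = 0.844

APC = 0.844; MPC = 0.74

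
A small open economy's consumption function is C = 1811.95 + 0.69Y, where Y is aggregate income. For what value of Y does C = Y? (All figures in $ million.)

At break-even, C = Y: 1811.95 + 0.69Y = Y
0.31Y = 1811.95, so Y = 1811.95/0.31 = 5845

Y = 5845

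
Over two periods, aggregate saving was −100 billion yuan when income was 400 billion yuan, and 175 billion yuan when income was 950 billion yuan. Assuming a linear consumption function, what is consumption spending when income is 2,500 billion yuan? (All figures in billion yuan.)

MPS = ΔS/ΔY = (175 − (-100))/(950 − 400) = 275/550 = 0.5
MPC = 1 − MPS = 0.5
Autonomous saving = -100 − 0.5(400) = -300, so a = 300
C = 300 + 0.5(2500) = 300 + 1250 = 1550

C = 1550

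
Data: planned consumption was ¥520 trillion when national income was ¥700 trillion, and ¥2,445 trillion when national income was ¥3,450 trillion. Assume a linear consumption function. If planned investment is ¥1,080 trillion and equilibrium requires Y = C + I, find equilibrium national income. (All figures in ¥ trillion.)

Y = 3700

MPC = (2445 − 520)/(3450 − 700) = 1925/2750 = 0.7
a = 520 − 0.7(700) = 30
Equilibrium: Y = 30 + 0.7Y + 1080
0.3Y = 1110, so Y = 1110/0.3 = 3700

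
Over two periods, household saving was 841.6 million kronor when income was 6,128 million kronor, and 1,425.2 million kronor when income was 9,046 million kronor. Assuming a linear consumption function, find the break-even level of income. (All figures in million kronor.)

Y = 1920

MPS = ΔS/ΔY = (1425.2 − 841.6)/(9046 − 6128) = 583.6/2918 = 0.2
MPC = 1 − MPS = 0.8
From S(6128) = 841.6: −a + 0.2(6128) = 841.6, so a = 1225.6 − 841.6 = 384
Break-even (S = 0): Y = a/MPS = 384/0.2 = 1920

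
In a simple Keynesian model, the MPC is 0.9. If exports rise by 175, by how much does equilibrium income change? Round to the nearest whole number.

The multiplier is 1/(1 − MPC) = 1/0.1.
ΔY = 175/0.1 = 1750.00 ≈ 1750

ΔY ≈ 1750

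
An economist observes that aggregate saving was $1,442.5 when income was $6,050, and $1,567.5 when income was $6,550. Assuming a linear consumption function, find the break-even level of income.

MPS = ΔS/ΔY = (1567.5 − 1442.5)/(6550 − 6050) = 125/500 = 0.25
MPC = 1 − MPS = 0.75
From S(6050) = 1442.5: −a + 0.25(6050) = 1442.5, so a = 1512.5 − 1442.5 = 70
Break-even (S = 0): Y = a/MPS = 70/0.25 = 280

Y = 280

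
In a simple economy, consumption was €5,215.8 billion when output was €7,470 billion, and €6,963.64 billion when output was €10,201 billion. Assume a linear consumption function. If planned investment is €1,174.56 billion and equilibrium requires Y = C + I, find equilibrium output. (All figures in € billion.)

Y = 4471

MPC = (6963.64 − 5215.8)/(10201 − 7470) = 1747.84/2731 = 0.64
a = 5215.8 − 0.64(7470) = 435
Equilibrium: Y = 435 + 0.64Y + 1174.56
0.36Y = 1609.56, so Y = 1609.56/0.36 = 4471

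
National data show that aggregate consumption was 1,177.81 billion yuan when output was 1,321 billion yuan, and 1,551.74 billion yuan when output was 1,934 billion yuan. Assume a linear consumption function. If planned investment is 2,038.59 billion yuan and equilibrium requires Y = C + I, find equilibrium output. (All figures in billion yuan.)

Y = 6181

MPC = (1551.74 − 1177.81)/(1934 − 1321) = 373.93/613 = 0.61
a = 1177.81 − 0.61(1321) = 372
Equilibrium: Y = 372 + 0.61Y + 2038.59
0.39Y = 2410.59, so Y = 2410.59/0.39 = 6181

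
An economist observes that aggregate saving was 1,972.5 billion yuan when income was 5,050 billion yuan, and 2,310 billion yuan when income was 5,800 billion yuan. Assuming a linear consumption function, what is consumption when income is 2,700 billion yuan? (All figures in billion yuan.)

MPS = ΔS/ΔY = (2310 − 1972.5)/(5800 − 5050) = 337.5/750 = 0.45
MPC = 1 − MPS = 0.55
Autonomous saving = 1972.5 − 0.45(5050) = -300, so a = 300
C = 300 + 0.55(2700) = 300 + 1485 = 1785

C = 1785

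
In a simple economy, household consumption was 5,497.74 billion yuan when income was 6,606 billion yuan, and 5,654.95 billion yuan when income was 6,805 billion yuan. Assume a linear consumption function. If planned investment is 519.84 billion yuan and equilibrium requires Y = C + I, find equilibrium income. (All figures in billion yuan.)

MPC = (5654.95 − 5497.74)/(6805 − 6606) = 157.21/199 = 0.79
a = 5497.74 − 0.79(6606) = 279
Equilibrium: Y = 279 + 0.79Y + 519.84
0.21Y = 798.84, so Y = 798.84/0.21 = 3804

Y = 3804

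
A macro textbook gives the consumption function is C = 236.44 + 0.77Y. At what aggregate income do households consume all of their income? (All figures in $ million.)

At break-even, C = Y: 236.44 + 0.77Y = Y
0.23Y = 236.44, so Y = 236.44/0.23 = 1028

Y = 1028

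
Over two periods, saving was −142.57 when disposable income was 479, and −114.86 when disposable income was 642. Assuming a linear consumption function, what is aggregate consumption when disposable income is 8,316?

C = 7126.28

MPS = ΔS/ΔY = (-114.86 − (-142.57))/(642 − 479) = 27.71/163 = 0.17
MPC = 1 − MPS = 0.83
Autonomous saving = -142.57 − 0.17(479) = -224, so a = 224
C = 224 + 0.83(8316) = 224 + 6902.28 = 7126.28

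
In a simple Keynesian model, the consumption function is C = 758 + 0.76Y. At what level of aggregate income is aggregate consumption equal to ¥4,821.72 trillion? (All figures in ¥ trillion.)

Y = 5347

758 + 0.76Y = 4821.72
0.76Y = 4063.72, so Y = 4063.72/0.76 = 5347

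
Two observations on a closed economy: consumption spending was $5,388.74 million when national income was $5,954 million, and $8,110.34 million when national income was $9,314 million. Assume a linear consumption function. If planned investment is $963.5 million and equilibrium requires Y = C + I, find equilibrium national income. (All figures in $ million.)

Y = 8050

MPC = (8110.34 − 5388.74)/(9314 − 5954) = 2721.6/3360 = 0.81
a = 5388.74 − 0.81(5954) = 566
Equilibrium: Y = 566 + 0.81Y + 963.5
0.19Y = 1529.5, so Y = 1529.5/0.19 = 8050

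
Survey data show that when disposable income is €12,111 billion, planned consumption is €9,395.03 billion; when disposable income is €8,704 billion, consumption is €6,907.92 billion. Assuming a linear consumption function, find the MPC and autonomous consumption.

MPC = 0.73; a = 554

MPC = ΔC/ΔY = (9395.03 − 6907.92)/(12111 − 8704) = 2487.11/3407 = 0.73
a = C − MPC·Y = 6907.92 − 0.73(8704) = 6907.92 − 6353.92 = 554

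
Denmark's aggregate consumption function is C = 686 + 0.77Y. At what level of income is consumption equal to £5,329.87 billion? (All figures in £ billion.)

686 + 0.77Y = 5329.87
0.77Y = 4643.87, so Y = 4643.87/0.77 = 6031

Y = 6031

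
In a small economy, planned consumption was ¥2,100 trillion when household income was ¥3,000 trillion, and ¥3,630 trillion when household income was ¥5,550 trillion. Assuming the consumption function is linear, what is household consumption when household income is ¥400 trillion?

MPC = (3630 − 2100)/(5550 − 3000) = 1530/2550 = 0.6
a = 2100 − 0.6(3000) = 2100 − 1800 = 300
C = 300 + 0.6(400) = 300 + 240 = 540

C = 540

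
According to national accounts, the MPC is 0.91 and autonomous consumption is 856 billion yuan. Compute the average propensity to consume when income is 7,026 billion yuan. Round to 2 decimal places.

APC = 1.03

C = 856 + 0.91(7026) = 7249.66
APC = C/Y = 7249.66/7026 = 1.03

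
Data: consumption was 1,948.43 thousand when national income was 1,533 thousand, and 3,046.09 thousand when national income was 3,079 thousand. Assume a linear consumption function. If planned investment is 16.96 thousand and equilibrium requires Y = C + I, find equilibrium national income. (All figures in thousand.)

MPC = (3046.09 − 1948.43)/(3079 − 1533) = 1097.66/1546 = 0.71
a = 1948.43 − 0.71(1533) = 860
Equilibrium: Y = 860 + 0.71Y + 16.96
0.29Y = 876.96, so Y = 876.96/0.29 = 3024

Y = 3024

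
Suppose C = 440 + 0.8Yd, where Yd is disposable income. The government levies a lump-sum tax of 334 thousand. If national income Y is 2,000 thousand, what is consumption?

Yd = Y − T = 2000 − 334 = 1666
C = 440 + 0.8(1666) = 440 + 1332.8 = 1772.8

C = 1772.8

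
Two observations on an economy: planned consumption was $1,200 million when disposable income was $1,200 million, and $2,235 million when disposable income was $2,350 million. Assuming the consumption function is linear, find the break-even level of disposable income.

Y = 1200

MPC = (2235 − 1200)/(2350 − 1200) = 1035/1150 = 0.9
a = 1200 − 0.9(1200) = 1200 − 1080 = 120
Break-even: Y = a/(1−MPC) = 120/0.1 = 1200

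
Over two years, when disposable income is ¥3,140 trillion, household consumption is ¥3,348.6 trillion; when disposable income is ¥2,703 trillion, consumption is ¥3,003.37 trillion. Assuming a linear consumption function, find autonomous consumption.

MPC = ΔC/ΔY = (3348.6 − 3003.37)/(3140 − 2703) = 345.23/437 = 0.79
a = C − MPC·Y = 3003.37 − 0.79(2703) = 3003.37 − 2135.37 = 868

a = 868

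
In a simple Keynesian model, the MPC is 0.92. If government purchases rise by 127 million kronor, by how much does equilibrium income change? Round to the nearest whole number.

ΔY ≈ 1588

The multiplier is 1/(1 − MPC) = 1/0.08.
ΔY = 127/0.08 = 1587.50 ≈ 1588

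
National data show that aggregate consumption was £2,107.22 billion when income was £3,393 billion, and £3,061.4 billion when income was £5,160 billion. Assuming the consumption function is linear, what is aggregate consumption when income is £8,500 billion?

MPC = (3061.4 − 2107.22)/(5160 − 3393) = 954.18/1767 = 0.54
a = 2107.22 − 0.54(3393) = 2107.22 − 1832.22 = 275
C = 275 + 0.54(8500) = 275 + 4590 = 4865

C = 4865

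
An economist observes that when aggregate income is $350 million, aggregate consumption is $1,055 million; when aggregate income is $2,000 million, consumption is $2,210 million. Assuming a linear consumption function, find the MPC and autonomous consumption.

MPC = 0.7; a = 810

MPC = ΔC/ΔY = (2210 − 1055)/(2000 − 350) = 1155/1650 = 0.7
a = C − MPC·Y = 1055 − 0.7(350) = 1055 − 245 = 810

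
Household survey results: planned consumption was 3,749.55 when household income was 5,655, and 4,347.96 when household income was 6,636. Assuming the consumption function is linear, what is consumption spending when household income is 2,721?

C = 1959.81

MPC = (4347.96 − 3749.55)/(6636 − 5655) = 598.41/981 = 0.61
a = 3749.55 − 0.61(5655) = 3749.55 − 3449.55 = 300
C = 300 + 0.61(2721) = 300 + 1659.81 = 1959.81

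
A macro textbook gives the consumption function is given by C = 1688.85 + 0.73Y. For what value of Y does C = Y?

Y = 6255

At break-even, C = Y: 1688.85 + 0.73Y = Y
0.27Y = 1688.85, so Y = 1688.85/0.27 = 6255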